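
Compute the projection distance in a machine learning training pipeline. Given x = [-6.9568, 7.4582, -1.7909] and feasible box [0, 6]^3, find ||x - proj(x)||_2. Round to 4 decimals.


Project each component onto [0, 6].
clip(-6.9568) = 0.0, clip(7.4582) = 6.0, clip(-1.7909) = 0.0
Projection = [0.0, 6.0, 0.0]
Squared diffs: [48.3971, 2.1263, 3.2073]
Distance = sqrt(53.7307) = 7.3301


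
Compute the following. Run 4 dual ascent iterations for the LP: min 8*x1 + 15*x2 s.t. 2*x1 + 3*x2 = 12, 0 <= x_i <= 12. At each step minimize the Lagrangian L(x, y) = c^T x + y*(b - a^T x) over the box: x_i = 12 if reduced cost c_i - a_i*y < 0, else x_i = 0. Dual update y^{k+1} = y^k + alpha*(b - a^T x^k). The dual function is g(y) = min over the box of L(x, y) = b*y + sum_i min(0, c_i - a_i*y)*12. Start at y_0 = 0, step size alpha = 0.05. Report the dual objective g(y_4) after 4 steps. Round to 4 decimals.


Dual ascent for LP: min 8*x1 + 15*x2, 2*x1 + 3*x2 = 12, 0 <= x_i <= 12
Step 1: y^k = 0.0, reduced costs: (8.0, 15.0)
  x^k = (0.0, 0.0), subgradient = b - a^T x = 12.0
  y^{k+1} = 0.0 + 0.05*12.0 = 0.6
Step 2: y^k = 0.6, reduced costs: (6.8, 13.2)
  x^k = (0.0, 0.0), subgradient = b - a^T x = 12.0
  y^{k+1} = 0.6 + 0.05*12.0 = 1.2
Step 3: y^k = 1.2, reduced costs: (5.6, 11.4)
  x^k = (0.0, 0.0), subgradient = b - a^T x = 12.0
  y^{k+1} = 1.2 + 0.05*12.0 = 1.8
Step 4: y^k = 1.8, reduced costs: (4.4, 9.6)
  x^k = (0.0, 0.0), subgradient = b - a^T x = 12.0
  y^{k+1} = 1.8 + 0.05*12.0 = 2.4
Dual objective at y_4 = 2.4: reduced costs (3.2, 7.8), box minimizer x = (0.0, 0.0)
g(y_4) = b*y + (c1 - a1*y)*x1 + (c2 - a2*y)*x2 = 12*2.4 + 3.2*0.0 + 7.8*0.0 = 28.8 + 0.0 + 0.0 = 28.8


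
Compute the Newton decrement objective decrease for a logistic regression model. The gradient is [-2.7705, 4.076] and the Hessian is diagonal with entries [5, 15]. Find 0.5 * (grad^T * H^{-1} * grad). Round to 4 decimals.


Step 1: H is diagonal, so H^(-1) * g = [-0.5541, 0.2717].
Step 2: g^T H^(-1) g = sum_i g_i^2 / H_ii
  = (-2.7705)^2/5 + (4.076)^2/15
  = 1.5351 + 1.1076 = 2.6427
Step 3: Objective decrease = 0.5 * g^T H^(-1) g = 1.3214


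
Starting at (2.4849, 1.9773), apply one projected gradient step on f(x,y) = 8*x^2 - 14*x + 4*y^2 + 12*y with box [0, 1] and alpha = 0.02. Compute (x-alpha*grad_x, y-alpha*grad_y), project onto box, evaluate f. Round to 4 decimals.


Step 1: Compute gradient at (2.4849, 1.9773).
grad_x = 2*8*2.4849 - 14 = 25.7584
grad_y = 2*4*1.9773 + 12 = 27.8184
Step 2: Gradient step.
x_raw = 2.4849 - 0.02*25.7584 = 1.9697
y_raw = 1.9773 - 0.02*27.8184 = 1.4209
Step 3: Project onto [0, 1].
x_proj = clip(1.9697) = 1.0
y_proj = clip(1.4209) = 1.0
Step 4: Evaluate f.
f(1.0, 1.0) = 10.0


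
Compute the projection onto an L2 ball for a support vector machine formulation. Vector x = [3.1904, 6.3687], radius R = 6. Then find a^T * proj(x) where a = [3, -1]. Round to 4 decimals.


Step 1: Compute ||x|| (intermediates to 6 decimals).
||x|| = sqrt(3.1904^2 + 6.3687^2) = 7.123131
Step 2: Project.
Since ||x|| > R, scale = R/||x|| = 6/7.123131 = 0.842326, proj(x) = scale * x
proj(x) = [2.687357, 5.364522]
Step 3: Dot product.
a^T * proj(x) = 3*2.687357 - 1*5.364522 = 2.6975


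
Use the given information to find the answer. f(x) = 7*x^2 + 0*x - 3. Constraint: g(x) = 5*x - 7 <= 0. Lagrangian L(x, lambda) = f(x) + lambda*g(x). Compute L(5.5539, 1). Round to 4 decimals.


Step 1: Evaluate f(x).
f(5.5539) = 7*5.5539^2 + 0*5.5539 - 3 = 212.9206
Step 2: Evaluate g(x).
g(5.5539) = 5*5.5539 - 7 = 20.7695
Step 3: Compute Lagrangian.
L = 212.9206 + 1*20.7695 = 233.6901


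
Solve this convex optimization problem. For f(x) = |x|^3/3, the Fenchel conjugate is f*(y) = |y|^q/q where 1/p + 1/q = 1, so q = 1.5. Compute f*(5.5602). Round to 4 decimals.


The conjugate exponent q satisfies 1/p + 1/q = 1.
p = 3, so q = 3/(3 - 1) = 1.5
|y|^q = 5.5602^1.5 = 13.111
f*(5.5602) = 13.111 / 1.5 = 8.7407


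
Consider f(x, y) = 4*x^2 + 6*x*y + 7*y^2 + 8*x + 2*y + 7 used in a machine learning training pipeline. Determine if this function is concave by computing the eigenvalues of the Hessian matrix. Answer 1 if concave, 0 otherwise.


The Hessian of f(x,y) = 4*x^2 + 6*x*y + 7*y^2 + 8*x + 2*y + 7 is:
H = [[8, 6], [6, 14]]
Trace = 8 + 14 = 22
Determinant = 8*14 - (6)^2 = 76
Discriminant = (22)^2 - 4*76 = 180.0
Eigenvalues: lambda_1 = 4.2918, lambda_2 = 17.7082
The function is not concave.

0


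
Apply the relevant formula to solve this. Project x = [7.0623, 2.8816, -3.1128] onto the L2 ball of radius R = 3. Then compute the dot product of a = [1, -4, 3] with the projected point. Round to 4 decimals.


Step 1: Compute ||x|| (intermediates to 6 decimals).
||x|| = sqrt(7.0623^2 + 2.8816^2 + (-3.1128)^2) = 8.238278
Step 2: Project.
Since ||x|| > R, scale = R/||x|| = 3/8.238278 = 0.364154, proj(x) = scale * x
proj(x) = [2.571765, 1.049346, -1.133539]
Step 3: Dot product.
a^T * proj(x) = 1*2.571765 - 4*1.049346 + 3*(-1.133539) = -5.0262


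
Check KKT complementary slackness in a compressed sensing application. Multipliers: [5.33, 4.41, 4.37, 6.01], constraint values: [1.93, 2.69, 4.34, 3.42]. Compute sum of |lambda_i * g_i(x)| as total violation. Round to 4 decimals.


KKT complementary slackness check:
lambda_1 * g_1 = 5.33 * 1.93 = 10.2869
lambda_2 * g_2 = 4.41 * 2.69 = 11.8629
lambda_3 * g_3 = 4.37 * 4.34 = 18.9658
lambda_4 * g_4 = 6.01 * 3.42 = 20.5542
Total violation = 10.2869 + 11.8629 + 18.9658 + 20.5542 = 61.6698


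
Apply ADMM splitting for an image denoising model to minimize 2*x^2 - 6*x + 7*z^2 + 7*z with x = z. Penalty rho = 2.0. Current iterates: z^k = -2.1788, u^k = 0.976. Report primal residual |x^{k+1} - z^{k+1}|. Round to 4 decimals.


ADMM iteration with rho = 2.0, z^k = -2.1788, u^k = 0.976
Step 1: x-update.
Minimize 2*x^2 - 6*x + (2.0/2)*(x + 2.1788 + 0.976)^2
FOC: (2*2 + 2.0)*x = 6 + 2.0*(-2.1788 - 0.976)
x^{k+1} = -0.0516
Step 2: z-update.
Minimize 7*z^2 + 7*z + (2.0/2)*(-0.0516 - z + 0.976)^2
FOC: (2*7 + 2.0)*z = -7 + 2.0*(-0.0516 + 0.976)
z^{k+1} = -0.322
Step 3: u-update.
u^{k+1} = 0.976 - 0.0516 + 0.322 = 1.2464
Step 4: Primal residual = |-0.0516 + 0.322| = 0.2704


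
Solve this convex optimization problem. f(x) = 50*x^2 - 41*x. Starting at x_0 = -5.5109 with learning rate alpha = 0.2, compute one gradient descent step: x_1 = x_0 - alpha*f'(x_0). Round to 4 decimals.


We compute the gradient at x_0 and apply the update.
f'(x) = 100*x - 41
f'(-5.5109) = 100*-5.5109 - 41 = -592.09
x_1 = -5.5109 - 0.2*-592.09 = 112.9071


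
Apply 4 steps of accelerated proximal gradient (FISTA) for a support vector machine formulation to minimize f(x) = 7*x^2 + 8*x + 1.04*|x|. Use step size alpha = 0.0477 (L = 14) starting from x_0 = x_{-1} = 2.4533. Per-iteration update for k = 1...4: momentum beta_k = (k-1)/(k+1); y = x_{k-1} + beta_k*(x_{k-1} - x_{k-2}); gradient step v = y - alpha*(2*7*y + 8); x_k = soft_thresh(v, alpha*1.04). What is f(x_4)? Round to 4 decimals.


FISTA on f(x) = 7*x^2 + 8*x + 1.04*|x|
L = 14, alpha = 0.0477
Iteration 1: beta = 0.0, y = 2.4533 + 0.0*(2.4533 - 2.4533) = 2.4533
  grad(y) = 42.3462, v = y - alpha*grad = 0.4334
  prox(v) = soft_thresh(0.4334, 0.0496) = 0.3838
Iteration 2: beta = 0.3333, y = 0.3838 + 0.3333*(0.3838 - 2.4533) = -0.3061
  grad(y) = 3.7151, v = y - alpha*grad = -0.4833
  prox(v) = soft_thresh(-0.4833, 0.0496) = -0.4337
Iteration 3: beta = 0.5, y = -0.4337 + 0.5*(-0.4337 - 0.3838) = -0.8424
  grad(y) = -3.7934, v = y - alpha*grad = -0.6614
  prox(v) = soft_thresh(-0.6614, 0.0496) = -0.6118
Iteration 4: beta = 0.6, y = -0.6118 + 0.6*(-0.6118 + 0.4337) = -0.7187
  grad(y) = -2.0623, v = y - alpha*grad = -0.6204
  prox(v) = soft_thresh(-0.6204, 0.0496) = -0.5708
f(x_4) = 7*(-0.5708)^2 + 8*(-0.5708) + 1.04*|-0.5708| = -1.6921


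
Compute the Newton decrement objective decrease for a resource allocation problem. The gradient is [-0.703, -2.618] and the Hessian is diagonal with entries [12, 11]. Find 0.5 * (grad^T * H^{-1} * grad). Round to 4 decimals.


Step 1: H is diagonal, so H^(-1) * g = [-0.0586, -0.238].
Step 2: g^T H^(-1) g = sum_i g_i^2 / H_ii
  = (-0.703)^2/12 + (-2.618)^2/11
  = 0.0412 + 0.6231 = 0.6643
Step 3: Objective decrease = 0.5 * g^T H^(-1) g = 0.3321


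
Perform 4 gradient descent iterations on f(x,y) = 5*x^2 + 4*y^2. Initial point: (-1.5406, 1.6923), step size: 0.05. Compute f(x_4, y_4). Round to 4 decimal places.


Gradient descent on f(x,y) = 5*x^2 + 4*y^2.
Starting point: (-1.5406, 1.6923), alpha = 0.05
Step 1: grad_x = 2*5*-1.5406 = -15.406, grad_y = 2*4*1.6923 = 13.5384
  x_1 = -1.5406 - 0.05*-15.406 = -0.7703
  y_1 = 1.6923 - 0.05*13.5384 = 1.0154
Step 2: grad_x = 2*5*-0.7703 = -7.703, grad_y = 2*4*1.0154 = 8.123
  x_2 = -0.7703 - 0.05*-7.703 = -0.3852
  y_2 = 1.0154 - 0.05*8.123 = 0.6092
Step 3: grad_x = 2*5*-0.3852 = -3.8515, grad_y = 2*4*0.6092 = 4.8738
  x_3 = -0.3852 - 0.05*-3.8515 = -0.1926
  y_3 = 0.6092 - 0.05*4.8738 = 0.3655
Step 4: grad_x = 2*5*-0.1926 = -1.9258, grad_y = 2*4*0.3655 = 2.9243
  x_4 = -0.1926 - 0.05*-1.9258 = -0.0963
  y_4 = 0.3655 - 0.05*2.9243 = 0.2193
f(-0.0963, 0.2193) = 5*(-0.0963)^2 + 4*0.2193^2 = 0.2388


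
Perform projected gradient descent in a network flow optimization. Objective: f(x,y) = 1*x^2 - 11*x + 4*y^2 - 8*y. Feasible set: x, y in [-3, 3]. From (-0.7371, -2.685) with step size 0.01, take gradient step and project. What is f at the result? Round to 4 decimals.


Step 1: Compute gradient at (-0.7371, -2.685).
grad_x = 2*1*-0.7371 - 11 = -12.4742
grad_y = 2*4*-2.685 - 8 = -29.48
Step 2: Gradient step.
x_raw = -0.7371 - 0.01*-12.4742 = -0.6124
y_raw = -2.685 - 0.01*-29.48 = -2.3902
Step 3: Project onto [-3, 3].
x_proj = clip(-0.6124) = -0.6124
y_proj = clip(-2.3902) = -2.3902
Step 4: Evaluate f.
f(-0.6124, -2.3902) = 49.0847


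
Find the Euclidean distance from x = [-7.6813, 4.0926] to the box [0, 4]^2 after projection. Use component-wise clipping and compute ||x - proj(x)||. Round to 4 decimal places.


Project each component onto [0, 4].
clip(-7.6813) = 0.0, clip(4.0926) = 4.0
Projection = [0.0, 4.0]
Squared diffs: [59.0024, 0.0086]
Distance = sqrt(59.011) = 7.6819


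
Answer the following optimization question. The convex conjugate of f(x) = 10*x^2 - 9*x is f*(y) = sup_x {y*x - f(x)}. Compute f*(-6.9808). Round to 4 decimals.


f*(y) = sup_x {y*x - a*x^2 - b*x} = sup_x {(y-b)*x - a*x^2}
FOC: (y - b) - 2a*x = 0 => x* = (y - b)/(2a)
x* = (-6.9808 + 9)/(2*10) = 0.101
f*(-6.9808) = (y-b)^2/(4a) = (-6.9808 + 9)^2/(4*10)
= 4.0772/40 = 0.1019


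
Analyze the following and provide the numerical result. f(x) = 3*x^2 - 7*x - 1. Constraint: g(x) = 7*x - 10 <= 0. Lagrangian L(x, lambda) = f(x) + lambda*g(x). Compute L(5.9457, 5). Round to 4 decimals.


Step 1: Evaluate f(x).
f(5.9457) = 3*5.9457^2 - 7*5.9457 - 1 = 63.4341
Step 2: Evaluate g(x).
g(5.9457) = 7*5.9457 - 10 = 31.6199
Step 3: Compute Lagrangian.
L = 63.4341 + 5*31.6199 = 221.5336


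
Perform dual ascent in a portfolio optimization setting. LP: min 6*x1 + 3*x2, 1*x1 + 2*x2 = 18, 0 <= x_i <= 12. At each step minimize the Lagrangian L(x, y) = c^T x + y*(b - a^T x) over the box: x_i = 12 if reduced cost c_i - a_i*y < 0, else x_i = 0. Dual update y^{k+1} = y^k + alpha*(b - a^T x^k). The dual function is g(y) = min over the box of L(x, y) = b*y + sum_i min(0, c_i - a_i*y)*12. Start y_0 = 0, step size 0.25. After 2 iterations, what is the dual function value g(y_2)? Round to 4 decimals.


Dual ascent for LP: min 6*x1 + 3*x2, 1*x1 + 2*x2 = 18, 0 <= x_i <= 12
Step 1: y^k = 0.0, reduced costs: (6.0, 3.0)
  x^k = (0.0, 0.0), subgradient = b - a^T x = 18.0
  y^{k+1} = 0.0 + 0.25*18.0 = 4.5
Step 2: y^k = 4.5, reduced costs: (1.5, -6.0)
  x^k = (0.0, 12.0), subgradient = b - a^T x = -6.0
  y^{k+1} = 4.5 + 0.25*-6.0 = 3.0
Dual objective at y_2 = 3.0: reduced costs (3.0, -3.0), box minimizer x = (0.0, 12.0)
g(y_2) = b*y + (c1 - a1*y)*x1 + (c2 - a2*y)*x2 = 18*3.0 + 3.0*0.0 + (-3.0)*12.0 = 54.0 + 0.0 - 36.0 = 18.0


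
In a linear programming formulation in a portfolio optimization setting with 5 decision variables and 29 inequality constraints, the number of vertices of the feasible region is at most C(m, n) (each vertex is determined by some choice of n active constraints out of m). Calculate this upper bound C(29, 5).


Each vertex corresponds to some choice of n active constraints out of m, so the number of vertices is at most C(m, n) = m! / (n!(m-n)!).
m = 29, n = 5
Numerator: 29 * 28 * 27 * 26 * 25
Denominator: 5! = 120
C(29, 5) = 118755


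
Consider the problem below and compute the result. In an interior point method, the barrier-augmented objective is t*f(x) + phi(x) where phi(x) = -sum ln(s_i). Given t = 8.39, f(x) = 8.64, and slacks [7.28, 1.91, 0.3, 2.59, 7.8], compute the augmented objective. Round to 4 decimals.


Step 1: Compute log-barrier.
ln values: [1.9851, 0.6471, -1.204, 0.9517, 2.0541]
phi = -(1.9851 + 0.6471 - 1.204 + 0.9517 + 2.0541) = -4.434
Step 2: Compute augmented objective.
t*f(x) = 8.39*8.64 = 72.4896
Total = 72.4896 - 4.434 = 68.0556


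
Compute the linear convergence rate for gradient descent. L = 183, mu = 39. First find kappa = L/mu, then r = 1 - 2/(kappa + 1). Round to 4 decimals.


Step 1: Compute the condition number.
kappa = L/mu = 183/39 = 4.6923
Step 2: Compute the convergence rate.
r = 1 - 2/(kappa + 1) = 1 - 2*mu/(L + mu) = (L - mu)/(L + mu) = 144/222 = 0.6486


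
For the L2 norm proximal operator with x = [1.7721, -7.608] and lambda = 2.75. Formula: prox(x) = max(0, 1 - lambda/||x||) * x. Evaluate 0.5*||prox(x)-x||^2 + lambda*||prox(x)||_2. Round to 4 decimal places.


Step 1: Compute ||x||.
||x|| = 7.8117
Step 2: Compute scaling factor.
scale = max(0, 1 - 2.75/7.8117) = 0.648
Step 3: prox(x) = [1.1483, -4.9297]
||prox(x)|| = 5.0617
Step 4: Proximal objective.
0.5*||prox-x||^2 = 3.7813
lambda*||prox|| = 13.9197
Total = 17.7008


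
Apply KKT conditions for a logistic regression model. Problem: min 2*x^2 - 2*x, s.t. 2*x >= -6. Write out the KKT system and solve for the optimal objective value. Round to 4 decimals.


Step 1: Try lambda = 0 (constraint inactive).
Stationarity: 2*2*x - 2 = 0
x* = 2/(2*2) = 0.5
Check constraint: 2*0.5 = 1.0 >= -6 -- satisfied.
Step 2: Compute optimal value.
f(x*) = 2*0.5^2 - 2*0.5 = -0.5


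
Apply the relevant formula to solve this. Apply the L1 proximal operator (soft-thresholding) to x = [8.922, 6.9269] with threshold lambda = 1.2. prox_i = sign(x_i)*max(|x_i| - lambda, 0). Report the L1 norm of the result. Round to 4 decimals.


Soft-thresholding with lambda = 1.2:
prox(8.922) = sign(8.922)*max(|8.922| - 1.2, 0) = 7.722
prox(6.9269) = sign(6.9269)*max(|6.9269| - 1.2, 0) = 5.7269
prox(x) = [7.722, 5.7269]
||prox(x)||_1 = 7.722 + 5.7269 = 13.4489


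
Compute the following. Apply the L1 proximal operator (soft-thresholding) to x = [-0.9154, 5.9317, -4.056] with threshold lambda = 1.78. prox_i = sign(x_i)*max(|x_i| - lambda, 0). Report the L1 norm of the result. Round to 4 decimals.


Soft-thresholding with lambda = 1.78:
prox(-0.9154) = sign(-0.9154)*max(|-0.9154| - 1.78, 0) = 0.0
prox(5.9317) = sign(5.9317)*max(|5.9317| - 1.78, 0) = 4.1517
prox(-4.056) = sign(-4.056)*max(|-4.056| - 1.78, 0) = -2.276
prox(x) = [0.0, 4.1517, -2.276]
||prox(x)||_1 = 0.0 + 4.1517 + 2.276 = 6.4277


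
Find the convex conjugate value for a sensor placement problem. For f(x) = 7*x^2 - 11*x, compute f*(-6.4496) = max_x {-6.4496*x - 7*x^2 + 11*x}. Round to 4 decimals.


f*(y) = sup_x {y*x - a*x^2 - b*x} = sup_x {(y-b)*x - a*x^2}
FOC: (y - b) - 2a*x = 0 => x* = (y - b)/(2a)
x* = (-6.4496 + 11)/(2*7) = 0.325
f*(-6.4496) = (y-b)^2/(4a) = (-6.4496 + 11)^2/(4*7)
= 20.7061/28 = 0.7395


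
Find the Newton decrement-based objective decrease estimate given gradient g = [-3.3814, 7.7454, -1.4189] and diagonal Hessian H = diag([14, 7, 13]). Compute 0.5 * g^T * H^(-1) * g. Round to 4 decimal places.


Step 1: H is diagonal, so H^(-1) * g = [-0.2415, 1.1065, -0.1091].
Step 2: g^T H^(-1) g = sum_i g_i^2 / H_ii
  = (-3.3814)^2/14 + (7.7454)^2/7 + (-1.4189)^2/13
  = 0.8167 + 8.5702 + 0.1549 = 9.5417
Step 3: Objective decrease = 0.5 * g^T H^(-1) g = 4.7709


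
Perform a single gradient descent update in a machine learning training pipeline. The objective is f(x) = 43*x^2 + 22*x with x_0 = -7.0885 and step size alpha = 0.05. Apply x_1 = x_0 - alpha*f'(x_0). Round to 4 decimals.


We compute the gradient at x_0 and apply the update.
f'(x) = 86*x + 22
f'(-7.0885) = 86*-7.0885 + 22 = -587.611
x_1 = -7.0885 - 0.05*-587.611 = 22.2921


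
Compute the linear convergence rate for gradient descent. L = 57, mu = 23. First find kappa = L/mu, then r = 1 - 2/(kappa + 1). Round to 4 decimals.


Step 1: Compute the condition number.
kappa = L/mu = 57/23 = 2.4783
Step 2: Compute the convergence rate.
r = 1 - 2/(kappa + 1) = 1 - 2*mu/(L + mu) = (L - mu)/(L + mu) = 34/80 = 0.425


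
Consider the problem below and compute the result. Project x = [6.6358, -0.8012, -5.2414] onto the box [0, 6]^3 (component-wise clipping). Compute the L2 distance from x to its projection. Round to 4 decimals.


Project each component onto [0, 6].
clip(6.6358) = 6.0, clip(-0.8012) = 0.0, clip(-5.2414) = 0.0
Projection = [6.0, 0.0, 0.0]
Squared diffs: [0.4042, 0.6419, 27.4723]
Distance = sqrt(28.5184) = 5.3403


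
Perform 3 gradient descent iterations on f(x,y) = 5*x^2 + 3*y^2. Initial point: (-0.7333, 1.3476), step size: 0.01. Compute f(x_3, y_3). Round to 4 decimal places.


Gradient descent on f(x,y) = 5*x^2 + 3*y^2.
Starting point: (-0.7333, 1.3476), alpha = 0.01
Step 1: grad_x = 2*5*-0.7333 = -7.333, grad_y = 2*3*1.3476 = 8.0856
  x_1 = -0.7333 - 0.01*-7.333 = -0.66
  y_1 = 1.3476 - 0.01*8.0856 = 1.2667
Step 2: grad_x = 2*5*-0.66 = -6.5997, grad_y = 2*3*1.2667 = 7.6005
  x_2 = -0.66 - 0.01*-6.5997 = -0.594
  y_2 = 1.2667 - 0.01*7.6005 = 1.1907
Step 3: grad_x = 2*5*-0.594 = -5.9397, grad_y = 2*3*1.1907 = 7.1444
  x_3 = -0.594 - 0.01*-5.9397 = -0.5346
  y_3 = 1.1907 - 0.01*7.1444 = 1.1193
f(-0.5346, 1.1193) = 5*(-0.5346)^2 + 3*1.1193^2 = 5.1873


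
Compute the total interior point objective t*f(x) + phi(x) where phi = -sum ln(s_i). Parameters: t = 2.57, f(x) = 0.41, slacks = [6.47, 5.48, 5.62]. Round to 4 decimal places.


Step 1: Compute log-barrier.
ln values: [1.8672, 1.7011, 1.7263]
phi = -(1.8672 + 1.7011 + 1.7263) = -5.2946
Step 2: Compute augmented objective.
t*f(x) = 2.57*0.41 = 1.0537
Total = 1.0537 - 5.2946 = -4.2409


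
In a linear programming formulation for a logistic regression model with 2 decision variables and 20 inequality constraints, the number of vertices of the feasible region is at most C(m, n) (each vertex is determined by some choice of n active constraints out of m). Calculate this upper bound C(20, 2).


Each vertex corresponds to some choice of n active constraints out of m, so the number of vertices is at most C(m, n) = m! / (n!(m-n)!).
m = 20, n = 2
Numerator: 20 * 19
Denominator: 2! = 2
C(20, 2) = 190


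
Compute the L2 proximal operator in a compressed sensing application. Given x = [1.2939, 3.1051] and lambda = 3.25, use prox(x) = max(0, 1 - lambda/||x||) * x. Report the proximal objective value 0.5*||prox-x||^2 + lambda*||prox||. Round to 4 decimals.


Step 1: Compute ||x||.
||x|| = 3.3639
Step 2: Compute scaling factor.
scale = max(0, 1 - 3.25/3.3639) = 0.0339
Step 3: prox(x) = [0.0438, 0.1051]
||prox(x)|| = 0.1139
Step 4: Proximal objective.
0.5*||prox-x||^2 = 5.2813
lambda*||prox|| = 0.3702
Total = 5.6514


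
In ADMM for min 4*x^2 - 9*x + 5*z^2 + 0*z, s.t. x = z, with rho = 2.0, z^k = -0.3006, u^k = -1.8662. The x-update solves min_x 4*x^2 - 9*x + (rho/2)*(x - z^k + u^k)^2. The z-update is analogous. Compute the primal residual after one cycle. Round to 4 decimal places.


ADMM iteration with rho = 2.0, z^k = -0.3006, u^k = -1.8662
Step 1: x-update.
Minimize 4*x^2 - 9*x + (2.0/2)*(x + 0.3006 - 1.8662)^2
FOC: (2*4 + 2.0)*x = 9 + 2.0*(-0.3006 + 1.8662)
x^{k+1} = 1.2131
Step 2: z-update.
Minimize 5*z^2 + 0*z + (2.0/2)*(1.2131 - z - 1.8662)^2
FOC: (2*5 + 2.0)*z = 0 + 2.0*(1.2131 - 1.8662)
z^{k+1} = -0.1088
Step 3: u-update.
u^{k+1} = -1.8662 + 1.2131 + 0.1088 = -0.5442
Step 4: Primal residual = |1.2131 + 0.1088| = 1.322


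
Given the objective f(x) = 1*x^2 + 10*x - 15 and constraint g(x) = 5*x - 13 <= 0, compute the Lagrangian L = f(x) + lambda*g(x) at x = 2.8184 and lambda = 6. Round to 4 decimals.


Step 1: Evaluate f(x).
f(2.8184) = 1*2.8184^2 + 10*2.8184 - 15 = 21.1274
Step 2: Evaluate g(x).
g(2.8184) = 5*2.8184 - 13 = 1.092
Step 3: Compute Lagrangian.
L = 21.1274 + 6*1.092 = 27.6794


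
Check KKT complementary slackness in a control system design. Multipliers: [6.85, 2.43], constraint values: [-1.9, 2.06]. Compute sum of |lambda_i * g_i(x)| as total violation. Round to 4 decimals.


KKT complementary slackness check:
lambda_1 * g_1 = 6.85 * -1.9 = -13.015
lambda_2 * g_2 = 2.43 * 2.06 = 5.0058
Total violation = 13.015 + 5.0058 = 18.0208


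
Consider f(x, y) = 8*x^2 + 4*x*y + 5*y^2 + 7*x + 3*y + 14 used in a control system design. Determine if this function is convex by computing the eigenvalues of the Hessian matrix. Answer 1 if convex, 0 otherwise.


The Hessian of f(x,y) = 8*x^2 + 4*x*y + 5*y^2 + 7*x + 3*y + 14 is:
H = [[16, 4], [4, 10]]
Trace = 16 + 10 = 26
Determinant = 16*10 - (4)^2 = 144
Discriminant = (26)^2 - 4*144 = 100.0
Eigenvalues: lambda_1 = 8.0, lambda_2 = 18.0
The function is convex.

1


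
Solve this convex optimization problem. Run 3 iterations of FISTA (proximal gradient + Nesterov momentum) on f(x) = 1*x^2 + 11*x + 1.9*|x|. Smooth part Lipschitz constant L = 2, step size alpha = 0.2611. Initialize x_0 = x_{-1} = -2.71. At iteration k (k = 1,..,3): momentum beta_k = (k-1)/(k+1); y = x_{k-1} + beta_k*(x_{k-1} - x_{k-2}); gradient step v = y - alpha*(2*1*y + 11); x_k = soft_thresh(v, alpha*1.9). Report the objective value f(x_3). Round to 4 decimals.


FISTA on f(x) = 1*x^2 + 11*x + 1.9*|x|
L = 2, alpha = 0.2611
Iteration 1: beta = 0.0, y = -2.71 + 0.0*(-2.71 + 2.71) = -2.71
  grad(y) = 5.58, v = y - alpha*grad = -4.1669
  prox(v) = soft_thresh(-4.1669, 0.4961) = -3.6708
Iteration 2: beta = 0.3333, y = -3.6708 + 0.3333*(-3.6708 + 2.71) = -3.9911
  grad(y) = 3.0177, v = y - alpha*grad = -4.7791
  prox(v) = soft_thresh(-4.7791, 0.4961) = -4.283
Iteration 3: beta = 0.5, y = -4.283 + 0.5*(-4.283 + 3.6708) = -4.589
  grad(y) = 1.8219, v = y - alpha*grad = -5.0647
  prox(v) = soft_thresh(-5.0647, 0.4961) = -4.5687
f(x_3) = 1*(-4.5687)^2 + 11*(-4.5687) + 1.9*|-4.5687| = -20.7022


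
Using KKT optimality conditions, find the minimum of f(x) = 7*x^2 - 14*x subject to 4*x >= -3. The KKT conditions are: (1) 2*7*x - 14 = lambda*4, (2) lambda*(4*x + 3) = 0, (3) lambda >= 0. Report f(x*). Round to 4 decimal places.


Step 1: Try lambda = 0 (constraint inactive).
Stationarity: 2*7*x - 14 = 0
x* = 14/(2*7) = 1.0
Check constraint: 4*1.0 = 4.0 >= -3 -- satisfied.
Step 2: Compute optimal value.
f(x*) = 7*1.0^2 - 14*1.0 = -7.0


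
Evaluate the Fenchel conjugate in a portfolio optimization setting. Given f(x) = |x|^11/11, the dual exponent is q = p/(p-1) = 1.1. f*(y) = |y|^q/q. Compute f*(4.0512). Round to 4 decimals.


The conjugate exponent q satisfies 1/p + 1/q = 1.
p = 11, so q = 11/(11 - 1) = 1.1
|y|^q = 4.0512^1.1 = 4.6595
f*(4.0512) = 4.6595 / 1.1 = 4.2359


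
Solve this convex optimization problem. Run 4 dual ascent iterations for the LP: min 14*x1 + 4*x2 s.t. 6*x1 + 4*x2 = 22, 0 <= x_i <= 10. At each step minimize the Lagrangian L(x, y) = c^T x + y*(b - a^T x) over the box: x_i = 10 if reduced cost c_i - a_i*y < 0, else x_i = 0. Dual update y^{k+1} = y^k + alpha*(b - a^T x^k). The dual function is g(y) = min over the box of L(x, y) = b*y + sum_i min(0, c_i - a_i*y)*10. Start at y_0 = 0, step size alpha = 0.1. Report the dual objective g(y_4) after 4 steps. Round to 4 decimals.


Dual ascent for LP: min 14*x1 + 4*x2, 6*x1 + 4*x2 = 22, 0 <= x_i <= 10
Step 1: y^k = 0.0, reduced costs: (14.0, 4.0)
  x^k = (0.0, 0.0), subgradient = b - a^T x = 22.0
  y^{k+1} = 0.0 + 0.1*22.0 = 2.2
Step 2: y^k = 2.2, reduced costs: (0.8, -4.8)
  x^k = (0.0, 10.0), subgradient = b - a^T x = -18.0
  y^{k+1} = 2.2 + 0.1*-18.0 = 0.4
Step 3: y^k = 0.4, reduced costs: (11.6, 2.4)
  x^k = (0.0, 0.0), subgradient = b - a^T x = 22.0
  y^{k+1} = 0.4 + 0.1*22.0 = 2.6
Step 4: y^k = 2.6, reduced costs: (-1.6, -6.4)
  x^k = (10.0, 10.0), subgradient = b - a^T x = -78.0
  y^{k+1} = 2.6 + 0.1*-78.0 = -5.2
Dual objective at y_4 = -5.2: reduced costs (45.2, 24.8), box minimizer x = (0.0, 0.0)
g(y_4) = b*y + (c1 - a1*y)*x1 + (c2 - a2*y)*x2 = 22*(-5.2) + 45.2*0.0 + 24.8*0.0 = -114.4 + 0.0 + 0.0 = -114.4


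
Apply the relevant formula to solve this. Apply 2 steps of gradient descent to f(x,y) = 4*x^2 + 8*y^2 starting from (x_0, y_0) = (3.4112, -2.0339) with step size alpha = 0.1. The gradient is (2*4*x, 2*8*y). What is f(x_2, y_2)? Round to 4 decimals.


Gradient descent on f(x,y) = 4*x^2 + 8*y^2.
Starting point: (3.4112, -2.0339), alpha = 0.1
Step 1: grad_x = 2*4*3.4112 = 27.2896, grad_y = 2*8*-2.0339 = -32.5424
  x_1 = 3.4112 - 0.1*27.2896 = 0.6822
  y_1 = -2.0339 - 0.1*-32.5424 = 1.2203
Step 2: grad_x = 2*4*0.6822 = 5.4579, grad_y = 2*8*1.2203 = 19.5254
  x_2 = 0.6822 - 0.1*5.4579 = 0.1364
  y_2 = 1.2203 - 0.1*19.5254 = -0.7322
f(0.1364, -0.7322) = 4*0.1364^2 + 8*(-0.7322)^2 = 4.3635


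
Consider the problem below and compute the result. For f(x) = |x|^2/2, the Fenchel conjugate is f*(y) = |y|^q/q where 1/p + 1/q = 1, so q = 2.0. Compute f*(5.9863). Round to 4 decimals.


The conjugate exponent q satisfies 1/p + 1/q = 1.
p = 2, so q = 2/(2 - 1) = 2.0
|y|^q = 5.9863^2.0 = 35.8358
f*(5.9863) = 35.8358 / 2.0 = 17.9179


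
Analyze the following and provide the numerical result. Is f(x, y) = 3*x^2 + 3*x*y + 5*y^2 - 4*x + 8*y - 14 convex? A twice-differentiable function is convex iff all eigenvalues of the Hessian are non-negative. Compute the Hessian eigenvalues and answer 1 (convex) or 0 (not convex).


The Hessian of f(x,y) = 3*x^2 + 3*x*y + 5*y^2 - 4*x + 8*y - 14 is:
H = [[6, 3], [3, 10]]
Trace = 6 + 10 = 16
Determinant = 6*10 - (3)^2 = 51
Discriminant = (16)^2 - 4*51 = 52.0
Eigenvalues: lambda_1 = 4.3944, lambda_2 = 11.6056
The function is convex.

1


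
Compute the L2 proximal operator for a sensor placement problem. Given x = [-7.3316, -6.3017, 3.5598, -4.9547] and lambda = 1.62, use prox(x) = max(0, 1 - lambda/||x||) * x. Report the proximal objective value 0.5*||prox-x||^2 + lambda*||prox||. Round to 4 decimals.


Step 1: Compute ||x||.
||x|| = 11.4318
Step 2: Compute scaling factor.
scale = max(0, 1 - 1.62/11.4318) = 0.8583
Step 3: prox(x) = [-6.2926, -5.4087, 3.0553, -4.2526]
||prox(x)|| = 9.8118
Step 4: Proximal objective.
0.5*||prox-x||^2 = 1.3122
lambda*||prox|| = 15.8951
Total = 17.2072


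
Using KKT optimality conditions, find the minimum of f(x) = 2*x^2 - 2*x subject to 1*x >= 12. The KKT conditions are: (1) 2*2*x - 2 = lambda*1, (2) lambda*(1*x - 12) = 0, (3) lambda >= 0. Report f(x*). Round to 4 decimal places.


Step 1: Try lambda = 0 (constraint inactive).
x_unc = 2/(2*2) = 0.5
Check: 1*0.5 = 0.5 < 12 -- violated!
Step 2: Constraint must be active: 1*x = 12
x* = 12/1 = 12.0
lambda = (2*2*12.0 - 2)/1 = 46.0
Step 3: Compute optimal value.
f(x*) = 2*12.0^2 - 2*12.0 = 264.0


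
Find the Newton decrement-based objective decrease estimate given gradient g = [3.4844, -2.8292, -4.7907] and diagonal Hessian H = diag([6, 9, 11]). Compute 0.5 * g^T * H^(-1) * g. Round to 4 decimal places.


Step 1: H is diagonal, so H^(-1) * g = [0.5807, -0.3144, -0.4355].
Step 2: g^T H^(-1) g = sum_i g_i^2 / H_ii
  = (3.4844)^2/6 + (-2.8292)^2/9 + (-4.7907)^2/11
  = 2.0235 + 0.8894 + 2.0864 = 4.9993
Step 3: Objective decrease = 0.5 * g^T H^(-1) g = 2.4997


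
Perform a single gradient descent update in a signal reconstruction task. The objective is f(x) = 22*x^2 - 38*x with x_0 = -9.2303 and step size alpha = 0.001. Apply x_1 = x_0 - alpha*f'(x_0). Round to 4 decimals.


We compute the gradient at x_0 and apply the update.
f'(x) = 44*x - 38
f'(-9.2303) = 44*-9.2303 - 38 = -444.1332
x_1 = -9.2303 - 0.001*-444.1332 = -8.7862


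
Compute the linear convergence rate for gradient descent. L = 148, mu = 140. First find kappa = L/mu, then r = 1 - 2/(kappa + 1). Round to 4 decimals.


Step 1: Compute the condition number.
kappa = L/mu = 148/140 = 1.0571
Step 2: Compute the convergence rate.
r = 1 - 2/(kappa + 1) = 1 - 2*mu/(L + mu) = (L - mu)/(L + mu) = 8/288 = 0.0278


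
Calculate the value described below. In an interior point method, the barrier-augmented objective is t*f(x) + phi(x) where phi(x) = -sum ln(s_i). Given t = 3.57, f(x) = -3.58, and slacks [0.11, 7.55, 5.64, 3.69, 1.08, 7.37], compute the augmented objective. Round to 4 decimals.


Step 1: Compute log-barrier.
ln values: [-2.2073, 2.0215, 1.7299, 1.3056, 0.077, 1.9974]
phi = -(-2.2073 + 2.0215 + 1.7299 + 1.3056 + 0.077 + 1.9974) = -4.9242
Step 2: Compute augmented objective.
t*f(x) = 3.57*-3.58 = -12.7806
Total = -12.7806 - 4.9242 = -17.7048


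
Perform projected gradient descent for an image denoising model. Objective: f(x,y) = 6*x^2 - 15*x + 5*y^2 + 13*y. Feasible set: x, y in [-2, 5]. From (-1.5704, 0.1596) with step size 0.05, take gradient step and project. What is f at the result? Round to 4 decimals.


Step 1: Compute gradient at (-1.5704, 0.1596).
grad_x = 2*6*-1.5704 - 15 = -33.8448
grad_y = 2*5*0.1596 + 13 = 14.596
Step 2: Gradient step.
x_raw = -1.5704 - 0.05*-33.8448 = 0.1218
y_raw = 0.1596 - 0.05*14.596 = -0.5702
Step 3: Project onto [-2, 5].
x_proj = clip(0.1218) = 0.1218
y_proj = clip(-0.5702) = -0.5702
Step 4: Evaluate f.
f(0.1218, -0.5702) = -7.5255


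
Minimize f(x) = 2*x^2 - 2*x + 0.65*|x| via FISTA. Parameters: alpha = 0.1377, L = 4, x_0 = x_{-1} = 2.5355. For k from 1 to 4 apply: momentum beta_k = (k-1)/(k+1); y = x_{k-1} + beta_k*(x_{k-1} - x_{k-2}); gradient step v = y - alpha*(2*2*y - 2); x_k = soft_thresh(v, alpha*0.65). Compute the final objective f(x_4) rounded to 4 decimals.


FISTA on f(x) = 2*x^2 - 2*x + 0.65*|x|
L = 4, alpha = 0.1377
Iteration 1: beta = 0.0, y = 2.5355 + 0.0*(2.5355 - 2.5355) = 2.5355
  grad(y) = 8.142, v = y - alpha*grad = 1.4143
  prox(v) = soft_thresh(1.4143, 0.0895) = 1.3248
Iteration 2: beta = 0.3333, y = 1.3248 + 0.3333*(1.3248 - 2.5355) = 0.9213
  grad(y) = 1.6852, v = y - alpha*grad = 0.6892
  prox(v) = soft_thresh(0.6892, 0.0895) = 0.5997
Iteration 3: beta = 0.5, y = 0.5997 + 0.5*(0.5997 - 1.3248) = 0.2372
  grad(y) = -1.0513, v = y - alpha*grad = 0.3819
  prox(v) = soft_thresh(0.3819, 0.0895) = 0.2924
Iteration 4: beta = 0.6, y = 0.2924 + 0.6*(0.2924 - 0.5997) = 0.1081
  grad(y) = -1.5678, v = y - alpha*grad = 0.3239
  prox(v) = soft_thresh(0.3239, 0.0895) = 0.2344
f(x_4) = 2*0.2344^2 - 2*0.2344 + 0.65*|0.2344| = -0.2066


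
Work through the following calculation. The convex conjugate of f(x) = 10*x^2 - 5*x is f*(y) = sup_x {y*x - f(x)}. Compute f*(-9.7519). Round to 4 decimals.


f*(y) = sup_x {y*x - a*x^2 - b*x} = sup_x {(y-b)*x - a*x^2}
FOC: (y - b) - 2a*x = 0 => x* = (y - b)/(2a)
x* = (-9.7519 + 5)/(2*10) = -0.2376
f*(-9.7519) = (y-b)^2/(4a) = (-9.7519 + 5)^2/(4*10)
= 22.5806/40 = 0.5645


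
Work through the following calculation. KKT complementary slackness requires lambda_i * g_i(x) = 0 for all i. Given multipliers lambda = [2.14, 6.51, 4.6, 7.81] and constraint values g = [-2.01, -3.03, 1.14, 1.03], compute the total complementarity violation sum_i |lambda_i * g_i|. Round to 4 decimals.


KKT complementary slackness check:
lambda_1 * g_1 = 2.14 * -2.01 = -4.3014
lambda_2 * g_2 = 6.51 * -3.03 = -19.7253
lambda_3 * g_3 = 4.6 * 1.14 = 5.244
lambda_4 * g_4 = 7.81 * 1.03 = 8.0443
Total violation = 4.3014 + 19.7253 + 5.244 + 8.0443 = 37.315


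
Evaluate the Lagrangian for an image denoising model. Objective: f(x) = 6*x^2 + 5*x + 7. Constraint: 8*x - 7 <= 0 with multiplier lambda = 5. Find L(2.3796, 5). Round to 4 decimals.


Step 1: Evaluate f(x).
f(2.3796) = 6*2.3796^2 + 5*2.3796 + 7 = 52.873
Step 2: Evaluate g(x).
g(2.3796) = 8*2.3796 - 7 = 12.0368
Step 3: Compute Lagrangian.
L = 52.873 + 5*12.0368 = 113.057


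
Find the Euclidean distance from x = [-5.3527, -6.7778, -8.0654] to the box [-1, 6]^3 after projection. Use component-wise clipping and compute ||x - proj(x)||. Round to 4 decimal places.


Project each component onto [-1, 6].
clip(-5.3527) = -1.0, clip(-6.7778) = -1.0, clip(-8.0654) = -1.0
Projection = [-1.0, -1.0, -1.0]
Squared diffs: [18.946, 33.383, 49.9199]
Distance = sqrt(102.2489) = 10.1118


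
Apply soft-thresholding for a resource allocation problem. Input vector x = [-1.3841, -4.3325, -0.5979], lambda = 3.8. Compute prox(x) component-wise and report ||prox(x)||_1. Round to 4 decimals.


Soft-thresholding with lambda = 3.8:
prox(-1.3841) = sign(-1.3841)*max(|-1.3841| - 3.8, 0) = 0.0
prox(-4.3325) = sign(-4.3325)*max(|-4.3325| - 3.8, 0) = -0.5325
prox(-0.5979) = sign(-0.5979)*max(|-0.5979| - 3.8, 0) = 0.0
prox(x) = [0.0, -0.5325, 0.0]
||prox(x)||_1 = 0.0 + 0.5325 + 0.0 = 0.5325


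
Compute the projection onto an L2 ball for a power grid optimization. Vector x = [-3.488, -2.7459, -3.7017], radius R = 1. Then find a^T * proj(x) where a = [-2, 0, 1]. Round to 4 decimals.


Step 1: Compute ||x|| (intermediates to 6 decimals).
||x|| = sqrt((-3.488)^2 + (-2.7459)^2 + (-3.7017)^2) = 5.780025
Step 2: Project.
Since ||x|| > R, scale = R/||x|| = 1/5.780025 = 0.17301, proj(x) = scale * x
proj(x) = [-0.603459, -0.475068, -0.640431]
Step 3: Dot product.
a^T * proj(x) = -2*(-0.603459) + 0*(-0.475068) + 1*(-0.640431) = 0.5665


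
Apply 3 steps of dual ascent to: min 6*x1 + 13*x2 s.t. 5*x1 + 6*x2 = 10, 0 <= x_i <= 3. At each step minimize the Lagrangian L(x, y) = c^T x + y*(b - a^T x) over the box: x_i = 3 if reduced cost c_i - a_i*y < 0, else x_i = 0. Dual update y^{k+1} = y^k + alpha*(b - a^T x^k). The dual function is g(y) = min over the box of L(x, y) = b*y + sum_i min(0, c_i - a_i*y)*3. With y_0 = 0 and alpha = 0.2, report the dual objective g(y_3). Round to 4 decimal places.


Dual ascent for LP: min 6*x1 + 13*x2, 5*x1 + 6*x2 = 10, 0 <= x_i <= 3
Step 1: y^k = 0.0, reduced costs: (6.0, 13.0)
  x^k = (0.0, 0.0), subgradient = b - a^T x = 10.0
  y^{k+1} = 0.0 + 0.2*10.0 = 2.0
Step 2: y^k = 2.0, reduced costs: (-4.0, 1.0)
  x^k = (3.0, 0.0), subgradient = b - a^T x = -5.0
  y^{k+1} = 2.0 + 0.2*-5.0 = 1.0
Step 3: y^k = 1.0, reduced costs: (1.0, 7.0)
  x^k = (0.0, 0.0), subgradient = b - a^T x = 10.0
  y^{k+1} = 1.0 + 0.2*10.0 = 3.0
Dual objective at y_3 = 3.0: reduced costs (-9.0, -5.0), box minimizer x = (3.0, 3.0)
g(y_3) = b*y + (c1 - a1*y)*x1 + (c2 - a2*y)*x2 = 10*3.0 + (-9.0)*3.0 + (-5.0)*3.0 = 30.0 - 27.0 - 15.0 = -12.0


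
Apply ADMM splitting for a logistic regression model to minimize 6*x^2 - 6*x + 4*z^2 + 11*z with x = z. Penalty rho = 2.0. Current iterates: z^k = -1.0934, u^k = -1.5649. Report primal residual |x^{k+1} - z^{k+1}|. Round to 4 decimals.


ADMM iteration with rho = 2.0, z^k = -1.0934, u^k = -1.5649
Step 1: x-update.
Minimize 6*x^2 - 6*x + (2.0/2)*(x + 1.0934 - 1.5649)^2
FOC: (2*6 + 2.0)*x = 6 + 2.0*(-1.0934 + 1.5649)
x^{k+1} = 0.4959
Step 2: z-update.
Minimize 4*z^2 + 11*z + (2.0/2)*(0.4959 - z - 1.5649)^2
FOC: (2*4 + 2.0)*z = -11 + 2.0*(0.4959 - 1.5649)
z^{k+1} = -1.3138
Step 3: u-update.
u^{k+1} = -1.5649 + 0.4959 + 1.3138 = 0.2448
Step 4: Primal residual = |0.4959 + 1.3138| = 1.8097


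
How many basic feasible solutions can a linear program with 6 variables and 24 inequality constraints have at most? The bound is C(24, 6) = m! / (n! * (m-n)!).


Each vertex corresponds to some choice of n active constraints out of m, so the number of vertices is at most C(m, n) = m! / (n!(m-n)!).
m = 24, n = 6
Numerator: 24 * 23 * 22 * 21 * 20 * 19
Denominator: 6! = 720
C(24, 6) = 134596


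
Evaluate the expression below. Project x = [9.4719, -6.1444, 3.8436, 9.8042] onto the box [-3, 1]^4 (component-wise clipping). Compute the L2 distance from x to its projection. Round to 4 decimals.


Project each component onto [-3, 1].
clip(9.4719) = 1.0, clip(-6.1444) = -3.0, clip(3.8436) = 1.0, clip(9.8042) = 1.0
Projection = [1.0, -3.0, 1.0, 1.0]
Squared diffs: [71.7731, 9.8873, 8.0861, 77.5139]
Distance = sqrt(167.2604) = 12.9329


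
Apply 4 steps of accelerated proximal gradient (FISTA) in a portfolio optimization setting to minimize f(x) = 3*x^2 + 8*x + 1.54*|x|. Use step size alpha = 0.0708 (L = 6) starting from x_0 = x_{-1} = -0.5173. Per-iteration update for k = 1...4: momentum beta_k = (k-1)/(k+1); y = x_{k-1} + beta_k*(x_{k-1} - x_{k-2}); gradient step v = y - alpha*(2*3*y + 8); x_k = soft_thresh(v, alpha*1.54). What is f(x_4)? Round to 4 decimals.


FISTA on f(x) = 3*x^2 + 8*x + 1.54*|x|
L = 6, alpha = 0.0708
Iteration 1: beta = 0.0, y = -0.5173 + 0.0*(-0.5173 + 0.5173) = -0.5173
  grad(y) = 4.8962, v = y - alpha*grad = -0.864
  prox(v) = soft_thresh(-0.864, 0.109) = -0.7549
Iteration 2: beta = 0.3333, y = -0.7549 + 0.3333*(-0.7549 + 0.5173) = -0.8341
  grad(y) = 2.9952, v = y - alpha*grad = -1.0462
  prox(v) = soft_thresh(-1.0462, 0.109) = -0.9372
Iteration 3: beta = 0.5, y = -0.9372 + 0.5*(-0.9372 + 0.7549) = -1.0283
  grad(y) = 1.8303, v = y - alpha*grad = -1.1579
  prox(v) = soft_thresh(-1.1579, 0.109) = -1.0488
Iteration 4: beta = 0.6, y = -1.0488 + 0.6*(-1.0488 + 0.9372) = -1.1158
  grad(y) = 1.305, v = y - alpha*grad = -1.2082
  prox(v) = soft_thresh(-1.2082, 0.109) = -1.0992
f(x_4) = 3*(-1.0992)^2 + 8*(-1.0992) + 1.54*|-1.0992| = -3.4761


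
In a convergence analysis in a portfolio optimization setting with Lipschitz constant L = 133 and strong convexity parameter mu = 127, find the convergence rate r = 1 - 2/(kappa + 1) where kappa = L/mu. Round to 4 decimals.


Step 1: Compute the condition number.
kappa = L/mu = 133/127 = 1.0472
Step 2: Compute the convergence rate.
r = 1 - 2/(kappa + 1) = 1 - 2*mu/(L + mu) = (L - mu)/(L + mu) = 6/260 = 0.0231


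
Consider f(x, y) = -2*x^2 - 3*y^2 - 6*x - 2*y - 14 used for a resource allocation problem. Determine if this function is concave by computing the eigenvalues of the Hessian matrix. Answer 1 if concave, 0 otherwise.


The Hessian of f(x,y) = -2*x^2 - 3*y^2 - 6*x - 2*y - 14 is:
H = [[-4, 0], [0, -6]]
Trace = -4 - 6 = -10
Determinant = -4*-6 - (0)^2 = 24
Discriminant = (-10)^2 - 4*24 = 4.0
Eigenvalues: lambda_1 = -6.0, lambda_2 = -4.0
The function is concave.

1


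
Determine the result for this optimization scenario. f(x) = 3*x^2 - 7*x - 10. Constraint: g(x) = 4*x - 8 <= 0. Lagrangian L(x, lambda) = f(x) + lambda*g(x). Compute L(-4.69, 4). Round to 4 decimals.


Step 1: Evaluate f(x).
f(-4.69) = 3*(-4.69)^2 - 7*(-4.69) - 10 = 88.8183
Step 2: Evaluate g(x).
g(-4.69) = 4*-4.69 - 8 = -26.76
Step 3: Compute Lagrangian.
L = 88.8183 + 4*-26.76 = -18.2217


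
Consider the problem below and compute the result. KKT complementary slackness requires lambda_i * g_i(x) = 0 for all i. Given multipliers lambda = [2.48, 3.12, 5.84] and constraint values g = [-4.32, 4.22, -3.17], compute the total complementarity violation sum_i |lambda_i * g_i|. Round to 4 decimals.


KKT complementary slackness check:
lambda_1 * g_1 = 2.48 * -4.32 = -10.7136
lambda_2 * g_2 = 3.12 * 4.22 = 13.1664
lambda_3 * g_3 = 5.84 * -3.17 = -18.5128
Total violation = 10.7136 + 13.1664 + 18.5128 = 42.3928


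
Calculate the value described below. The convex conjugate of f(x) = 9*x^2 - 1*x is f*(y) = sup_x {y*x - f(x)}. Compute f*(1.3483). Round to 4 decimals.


f*(y) = sup_x {y*x - a*x^2 - b*x} = sup_x {(y-b)*x - a*x^2}
FOC: (y - b) - 2a*x = 0 => x* = (y - b)/(2a)
x* = (1.3483 + 1)/(2*9) = 0.1305
f*(1.3483) = (y-b)^2/(4a) = (1.3483 + 1)^2/(4*9)
= 5.5145/36 = 0.1532


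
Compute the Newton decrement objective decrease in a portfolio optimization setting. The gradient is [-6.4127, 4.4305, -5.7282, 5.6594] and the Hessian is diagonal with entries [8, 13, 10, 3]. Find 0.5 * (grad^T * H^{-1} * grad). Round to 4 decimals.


Step 1: H is diagonal, so H^(-1) * g = [-0.8016, 0.3408, -0.5728, 1.8865].
Step 2: g^T H^(-1) g = sum_i g_i^2 / H_ii
  = (-6.4127)^2/8 + (4.4305)^2/13 + (-5.7282)^2/10 + (5.6594)^2/3
  = 5.1403 + 1.5099 + 3.2812 + 10.6763 = 20.6078
Step 3: Objective decrease = 0.5 * g^T H^(-1) g = 10.3039
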